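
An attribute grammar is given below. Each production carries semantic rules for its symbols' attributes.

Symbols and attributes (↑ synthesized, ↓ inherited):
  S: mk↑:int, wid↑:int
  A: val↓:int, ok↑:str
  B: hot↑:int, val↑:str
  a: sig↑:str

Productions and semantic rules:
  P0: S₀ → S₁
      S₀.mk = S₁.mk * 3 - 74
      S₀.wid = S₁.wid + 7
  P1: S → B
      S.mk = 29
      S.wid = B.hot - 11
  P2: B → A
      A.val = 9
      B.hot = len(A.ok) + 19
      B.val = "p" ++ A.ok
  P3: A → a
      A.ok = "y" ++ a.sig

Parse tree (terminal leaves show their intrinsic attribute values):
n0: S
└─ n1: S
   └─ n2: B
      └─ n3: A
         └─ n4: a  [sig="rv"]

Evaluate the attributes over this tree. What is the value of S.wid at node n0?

1. n3.val = 9  [9]
2. n4.sig = "rv"  [terminal]
3. n3.ok = "yrv"  ["y" ++ a.sig]
4. n2.hot = 22  [len(A.ok) + 19]
5. n2.val = "pyrv"  ["p" ++ A.ok]
6. n1.mk = 29  [29]
7. n1.wid = 11  [B.hot - 11]
8. n0.mk = 13  [S₁.mk * 3 - 74]
9. n0.wid = 18  [S₁.wid + 7]

18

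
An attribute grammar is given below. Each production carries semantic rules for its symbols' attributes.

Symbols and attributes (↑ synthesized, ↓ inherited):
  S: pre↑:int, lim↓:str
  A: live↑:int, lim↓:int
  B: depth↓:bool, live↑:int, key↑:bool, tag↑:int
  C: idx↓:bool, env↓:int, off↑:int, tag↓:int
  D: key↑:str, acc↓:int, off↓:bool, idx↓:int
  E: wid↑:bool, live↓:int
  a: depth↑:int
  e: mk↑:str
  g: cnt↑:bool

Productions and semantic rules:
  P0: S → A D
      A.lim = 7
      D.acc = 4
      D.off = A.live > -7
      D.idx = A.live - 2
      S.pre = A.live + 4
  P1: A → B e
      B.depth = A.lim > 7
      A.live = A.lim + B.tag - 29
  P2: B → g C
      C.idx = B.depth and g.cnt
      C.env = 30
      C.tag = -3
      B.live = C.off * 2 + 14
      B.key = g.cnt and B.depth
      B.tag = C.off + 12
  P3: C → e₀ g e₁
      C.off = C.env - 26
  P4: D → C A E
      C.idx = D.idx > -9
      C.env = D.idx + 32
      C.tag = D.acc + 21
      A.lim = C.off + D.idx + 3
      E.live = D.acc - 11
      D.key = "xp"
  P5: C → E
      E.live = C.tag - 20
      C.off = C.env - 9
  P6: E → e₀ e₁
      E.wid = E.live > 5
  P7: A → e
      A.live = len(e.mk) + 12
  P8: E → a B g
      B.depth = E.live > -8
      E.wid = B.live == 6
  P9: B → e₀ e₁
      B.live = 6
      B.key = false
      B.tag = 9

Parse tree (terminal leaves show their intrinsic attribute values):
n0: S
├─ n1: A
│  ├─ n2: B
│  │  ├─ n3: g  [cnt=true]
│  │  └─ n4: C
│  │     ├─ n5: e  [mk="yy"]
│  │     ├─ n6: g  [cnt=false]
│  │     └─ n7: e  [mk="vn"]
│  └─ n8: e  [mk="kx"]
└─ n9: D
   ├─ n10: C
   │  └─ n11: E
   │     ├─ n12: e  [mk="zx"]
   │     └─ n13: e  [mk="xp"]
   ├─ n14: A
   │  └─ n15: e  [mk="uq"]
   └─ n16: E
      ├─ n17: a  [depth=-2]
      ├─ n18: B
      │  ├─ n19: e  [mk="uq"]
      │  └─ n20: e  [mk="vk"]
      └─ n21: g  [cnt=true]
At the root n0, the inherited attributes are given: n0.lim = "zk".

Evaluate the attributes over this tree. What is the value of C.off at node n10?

15

1. n0.lim = "zk"  [given at root]
2. n1.lim = 7  [7]
3. n2.depth = false  [A.lim > 7]
4. n3.cnt = true  [terminal]
5. n4.idx = false  [B.depth and g.cnt]
6. n4.env = 30  [30]
7. n4.tag = -3  [-3]
8. n5.mk = "yy"  [terminal]
9. n6.cnt = false  [terminal]
10. n7.mk = "vn"  [terminal]
11. n4.off = 4  [C.env - 26]
12. n2.live = 22  [C.off * 2 + 14]
13. n2.key = false  [g.cnt and B.depth]
14. n2.tag = 16  [C.off + 12]
15. n8.mk = "kx"  [terminal]
16. n1.live = -6  [A.lim + B.tag - 29]
17. n9.acc = 4  [4]
18. n9.off = true  [A.live > -7]
19. n9.idx = -8  [A.live - 2]
20. n10.idx = true  [D.idx > -9]
21. n10.env = 24  [D.idx + 32]
22. n10.tag = 25  [D.acc + 21]
23. n11.live = 5  [C.tag - 20]
24. n12.mk = "zx"  [terminal]
25. n13.mk = "xp"  [terminal]
26. n11.wid = false  [E.live > 5]
27. n10.off = 15  [C.env - 9]
28. n14.lim = 10  [C.off + D.idx + 3]
29. n15.mk = "uq"  [terminal]
30. n14.live = 14  [len(e.mk) + 12]
31. n16.live = -7  [D.acc - 11]
32. n17.depth = -2  [terminal]
33. n18.depth = true  [E.live > -8]
34. n19.mk = "uq"  [terminal]
35. n20.mk = "vk"  [terminal]
36. n18.live = 6  [6]
37. n18.key = false  [false]
38. n18.tag = 9  [9]
39. n21.cnt = true  [terminal]
40. n16.wid = true  [B.live == 6]
41. n9.key = "xp"  ["xp"]
42. n0.pre = -2  [A.live + 4]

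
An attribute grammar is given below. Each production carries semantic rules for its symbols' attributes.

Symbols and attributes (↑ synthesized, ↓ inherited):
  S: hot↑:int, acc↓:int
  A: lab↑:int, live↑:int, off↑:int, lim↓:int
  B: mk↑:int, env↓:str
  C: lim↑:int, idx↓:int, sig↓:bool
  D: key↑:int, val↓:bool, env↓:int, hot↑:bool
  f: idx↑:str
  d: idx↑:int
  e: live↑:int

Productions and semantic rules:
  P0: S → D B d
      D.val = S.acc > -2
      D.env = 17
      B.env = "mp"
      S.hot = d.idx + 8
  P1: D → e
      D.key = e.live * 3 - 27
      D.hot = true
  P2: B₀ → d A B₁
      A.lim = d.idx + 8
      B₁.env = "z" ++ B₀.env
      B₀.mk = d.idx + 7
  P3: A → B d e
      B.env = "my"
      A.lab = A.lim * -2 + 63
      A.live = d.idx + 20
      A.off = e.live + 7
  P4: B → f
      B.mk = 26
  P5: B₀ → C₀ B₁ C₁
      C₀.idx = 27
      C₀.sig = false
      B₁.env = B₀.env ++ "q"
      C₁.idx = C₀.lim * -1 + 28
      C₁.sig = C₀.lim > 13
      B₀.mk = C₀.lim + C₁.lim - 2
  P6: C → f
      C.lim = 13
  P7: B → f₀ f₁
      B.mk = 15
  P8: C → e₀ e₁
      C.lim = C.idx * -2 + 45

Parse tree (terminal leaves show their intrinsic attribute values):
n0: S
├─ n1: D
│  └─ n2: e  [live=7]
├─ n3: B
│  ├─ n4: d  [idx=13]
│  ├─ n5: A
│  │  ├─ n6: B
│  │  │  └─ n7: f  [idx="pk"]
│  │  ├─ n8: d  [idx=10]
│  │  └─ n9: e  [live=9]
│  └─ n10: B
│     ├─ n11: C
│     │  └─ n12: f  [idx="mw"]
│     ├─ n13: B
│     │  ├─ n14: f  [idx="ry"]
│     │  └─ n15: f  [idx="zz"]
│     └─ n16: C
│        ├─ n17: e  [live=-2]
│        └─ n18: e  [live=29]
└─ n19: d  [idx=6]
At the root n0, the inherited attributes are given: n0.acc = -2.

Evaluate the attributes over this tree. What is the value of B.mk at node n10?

26

1. n0.acc = -2  [given at root]
2. n1.val = false  [S.acc > -2]
3. n1.env = 17  [17]
4. n2.live = 7  [terminal]
5. n1.key = -6  [e.live * 3 - 27]
6. n1.hot = true  [true]
7. n3.env = "mp"  ["mp"]
8. n4.idx = 13  [terminal]
9. n5.lim = 21  [d.idx + 8]
10. n6.env = "my"  ["my"]
11. n7.idx = "pk"  [terminal]
12. n6.mk = 26  [26]
13. n8.idx = 10  [terminal]
14. n9.live = 9  [terminal]
15. n5.lab = 21  [A.lim * -2 + 63]
16. n5.live = 30  [d.idx + 20]
17. n5.off = 16  [e.live + 7]
18. n10.env = "zmp"  ["z" ++ B₀.env]
19. n11.idx = 27  [27]
20. n11.sig = false  [false]
21. n12.idx = "mw"  [terminal]
22. n11.lim = 13  [13]
23. n13.env = "zmpq"  [B₀.env ++ "q"]
24. n14.idx = "ry"  [terminal]
25. n15.idx = "zz"  [terminal]
26. n13.mk = 15  [15]
27. n16.idx = 15  [C₀.lim * -1 + 28]
28. n16.sig = false  [C₀.lim > 13]
29. n17.live = -2  [terminal]
30. n18.live = 29  [terminal]
31. n16.lim = 15  [C.idx * -2 + 45]
32. n10.mk = 26  [C₀.lim + C₁.lim - 2]
33. n3.mk = 20  [d.idx + 7]
34. n19.idx = 6  [terminal]
35. n0.hot = 14  [d.idx + 8]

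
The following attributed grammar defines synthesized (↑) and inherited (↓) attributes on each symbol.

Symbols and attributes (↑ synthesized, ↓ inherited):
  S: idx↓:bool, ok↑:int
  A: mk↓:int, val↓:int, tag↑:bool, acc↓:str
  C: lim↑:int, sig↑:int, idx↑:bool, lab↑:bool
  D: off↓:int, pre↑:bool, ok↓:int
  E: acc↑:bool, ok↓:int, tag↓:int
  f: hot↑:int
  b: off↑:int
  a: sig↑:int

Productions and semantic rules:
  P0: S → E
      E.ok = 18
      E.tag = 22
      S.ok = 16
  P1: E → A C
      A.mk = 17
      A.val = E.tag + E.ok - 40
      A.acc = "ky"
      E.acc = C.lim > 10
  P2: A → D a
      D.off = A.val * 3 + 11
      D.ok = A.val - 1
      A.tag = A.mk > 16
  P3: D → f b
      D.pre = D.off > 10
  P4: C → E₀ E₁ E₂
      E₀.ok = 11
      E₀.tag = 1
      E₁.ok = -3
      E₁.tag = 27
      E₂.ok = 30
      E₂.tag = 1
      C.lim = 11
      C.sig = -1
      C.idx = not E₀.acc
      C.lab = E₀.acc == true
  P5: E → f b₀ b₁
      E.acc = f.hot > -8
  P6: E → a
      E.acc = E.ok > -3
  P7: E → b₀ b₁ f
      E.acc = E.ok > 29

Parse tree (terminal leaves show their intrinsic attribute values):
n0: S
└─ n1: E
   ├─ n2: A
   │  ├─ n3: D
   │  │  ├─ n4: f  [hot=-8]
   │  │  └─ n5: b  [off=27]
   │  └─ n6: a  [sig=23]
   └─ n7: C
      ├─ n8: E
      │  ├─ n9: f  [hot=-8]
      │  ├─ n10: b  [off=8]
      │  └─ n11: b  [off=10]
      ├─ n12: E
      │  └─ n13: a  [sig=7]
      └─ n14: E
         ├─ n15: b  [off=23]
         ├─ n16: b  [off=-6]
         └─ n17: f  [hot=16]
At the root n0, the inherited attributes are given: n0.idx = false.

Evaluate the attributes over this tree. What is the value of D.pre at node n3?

true

1. n0.idx = false  [given at root]
2. n1.ok = 18  [18]
3. n1.tag = 22  [22]
4. n2.mk = 17  [17]
5. n2.val = 0  [E.tag + E.ok - 40]
6. n2.acc = "ky"  ["ky"]
7. n3.off = 11  [A.val * 3 + 11]
8. n3.ok = -1  [A.val - 1]
9. n4.hot = -8  [terminal]
10. n5.off = 27  [terminal]
11. n3.pre = true  [D.off > 10]
12. n6.sig = 23  [terminal]
13. n2.tag = true  [A.mk > 16]
14. n8.ok = 11  [11]
15. n8.tag = 1  [1]
16. n9.hot = -8  [terminal]
17. n10.off = 8  [terminal]
18. n11.off = 10  [terminal]
19. n8.acc = false  [f.hot > -8]
20. n12.ok = -3  [-3]
21. n12.tag = 27  [27]
22. n13.sig = 7  [terminal]
23. n12.acc = false  [E.ok > -3]
24. n14.ok = 30  [30]
25. n14.tag = 1  [1]
26. n15.off = 23  [terminal]
27. n16.off = -6  [terminal]
28. n17.hot = 16  [terminal]
29. n14.acc = true  [E.ok > 29]
30. n7.lim = 11  [11]
31. n7.sig = -1  [-1]
32. n7.idx = true  [not E₀.acc]
33. n7.lab = false  [E₀.acc == true]
34. n1.acc = true  [C.lim > 10]
35. n0.ok = 16  [16]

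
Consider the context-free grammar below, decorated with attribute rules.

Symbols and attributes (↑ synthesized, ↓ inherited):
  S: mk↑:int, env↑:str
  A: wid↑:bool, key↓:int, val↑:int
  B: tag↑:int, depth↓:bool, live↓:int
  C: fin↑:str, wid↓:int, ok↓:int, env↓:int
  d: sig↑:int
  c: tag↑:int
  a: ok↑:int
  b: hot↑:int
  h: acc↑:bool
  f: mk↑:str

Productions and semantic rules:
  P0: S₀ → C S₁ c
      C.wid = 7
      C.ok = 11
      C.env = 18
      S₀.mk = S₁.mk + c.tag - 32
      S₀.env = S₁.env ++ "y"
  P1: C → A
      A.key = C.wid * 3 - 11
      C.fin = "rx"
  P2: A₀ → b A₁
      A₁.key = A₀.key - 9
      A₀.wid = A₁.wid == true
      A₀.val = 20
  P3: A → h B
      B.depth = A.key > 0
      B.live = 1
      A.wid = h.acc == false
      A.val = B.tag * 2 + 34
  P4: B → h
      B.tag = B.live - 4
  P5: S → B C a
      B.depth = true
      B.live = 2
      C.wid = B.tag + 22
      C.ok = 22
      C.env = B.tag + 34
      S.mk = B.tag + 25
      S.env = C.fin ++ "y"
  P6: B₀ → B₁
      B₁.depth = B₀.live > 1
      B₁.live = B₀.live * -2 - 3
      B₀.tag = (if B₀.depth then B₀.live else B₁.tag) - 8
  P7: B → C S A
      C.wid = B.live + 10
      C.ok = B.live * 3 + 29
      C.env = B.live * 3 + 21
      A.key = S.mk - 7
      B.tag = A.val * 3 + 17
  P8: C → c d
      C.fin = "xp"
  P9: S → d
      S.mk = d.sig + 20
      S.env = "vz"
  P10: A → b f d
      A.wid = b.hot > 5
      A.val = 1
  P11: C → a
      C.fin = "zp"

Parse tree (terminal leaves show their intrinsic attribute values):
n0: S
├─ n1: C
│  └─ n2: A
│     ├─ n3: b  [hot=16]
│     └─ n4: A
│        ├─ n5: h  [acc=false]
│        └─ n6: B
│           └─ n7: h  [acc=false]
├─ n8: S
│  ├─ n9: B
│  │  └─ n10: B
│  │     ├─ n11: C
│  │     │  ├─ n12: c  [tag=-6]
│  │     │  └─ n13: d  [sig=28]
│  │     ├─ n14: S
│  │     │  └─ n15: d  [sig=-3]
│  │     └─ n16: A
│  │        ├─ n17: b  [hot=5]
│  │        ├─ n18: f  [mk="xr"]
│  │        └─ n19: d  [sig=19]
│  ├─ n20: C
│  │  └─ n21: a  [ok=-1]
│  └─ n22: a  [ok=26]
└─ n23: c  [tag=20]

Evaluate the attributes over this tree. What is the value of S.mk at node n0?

1. n1.wid = 7  [7]
2. n1.ok = 11  [11]
3. n1.env = 18  [18]
4. n2.key = 10  [C.wid * 3 - 11]
5. n3.hot = 16  [terminal]
6. n4.key = 1  [A₀.key - 9]
7. n5.acc = false  [terminal]
8. n6.depth = true  [A.key > 0]
9. n6.live = 1  [1]
10. n7.acc = false  [terminal]
11. n6.tag = -3  [B.live - 4]
12. n4.wid = true  [h.acc == false]
13. n4.val = 28  [B.tag * 2 + 34]
14. n2.wid = true  [A₁.wid == true]
15. n2.val = 20  [20]
16. n1.fin = "rx"  ["rx"]
17. n9.depth = true  [true]
18. n9.live = 2  [2]
19. n10.depth = true  [B₀.live > 1]
20. n10.live = -7  [B₀.live * -2 - 3]
21. n11.wid = 3  [B.live + 10]
22. n11.ok = 8  [B.live * 3 + 29]
23. n11.env = 0  [B.live * 3 + 21]
24. n12.tag = -6  [terminal]
25. n13.sig = 28  [terminal]
26. n11.fin = "xp"  ["xp"]
27. n15.sig = -3  [terminal]
28. n14.mk = 17  [d.sig + 20]
29. n14.env = "vz"  ["vz"]
30. n16.key = 10  [S.mk - 7]
31. n17.hot = 5  [terminal]
32. n18.mk = "xr"  [terminal]
33. n19.sig = 19  [terminal]
34. n16.wid = false  [b.hot > 5]
35. n16.val = 1  [1]
36. n10.tag = 20  [A.val * 3 + 17]
37. n9.tag = -6  [(if B₀.depth then B₀.live else B₁.tag) - 8]
38. n20.wid = 16  [B.tag + 22]
39. n20.ok = 22  [22]
40. n20.env = 28  [B.tag + 34]
41. n21.ok = -1  [terminal]
42. n20.fin = "zp"  ["zp"]
43. n22.ok = 26  [terminal]
44. n8.mk = 19  [B.tag + 25]
45. n8.env = "zpy"  [C.fin ++ "y"]
46. n23.tag = 20  [terminal]
47. n0.mk = 7  [S₁.mk + c.tag - 32]
48. n0.env = "zpyy"  [S₁.env ++ "y"]

7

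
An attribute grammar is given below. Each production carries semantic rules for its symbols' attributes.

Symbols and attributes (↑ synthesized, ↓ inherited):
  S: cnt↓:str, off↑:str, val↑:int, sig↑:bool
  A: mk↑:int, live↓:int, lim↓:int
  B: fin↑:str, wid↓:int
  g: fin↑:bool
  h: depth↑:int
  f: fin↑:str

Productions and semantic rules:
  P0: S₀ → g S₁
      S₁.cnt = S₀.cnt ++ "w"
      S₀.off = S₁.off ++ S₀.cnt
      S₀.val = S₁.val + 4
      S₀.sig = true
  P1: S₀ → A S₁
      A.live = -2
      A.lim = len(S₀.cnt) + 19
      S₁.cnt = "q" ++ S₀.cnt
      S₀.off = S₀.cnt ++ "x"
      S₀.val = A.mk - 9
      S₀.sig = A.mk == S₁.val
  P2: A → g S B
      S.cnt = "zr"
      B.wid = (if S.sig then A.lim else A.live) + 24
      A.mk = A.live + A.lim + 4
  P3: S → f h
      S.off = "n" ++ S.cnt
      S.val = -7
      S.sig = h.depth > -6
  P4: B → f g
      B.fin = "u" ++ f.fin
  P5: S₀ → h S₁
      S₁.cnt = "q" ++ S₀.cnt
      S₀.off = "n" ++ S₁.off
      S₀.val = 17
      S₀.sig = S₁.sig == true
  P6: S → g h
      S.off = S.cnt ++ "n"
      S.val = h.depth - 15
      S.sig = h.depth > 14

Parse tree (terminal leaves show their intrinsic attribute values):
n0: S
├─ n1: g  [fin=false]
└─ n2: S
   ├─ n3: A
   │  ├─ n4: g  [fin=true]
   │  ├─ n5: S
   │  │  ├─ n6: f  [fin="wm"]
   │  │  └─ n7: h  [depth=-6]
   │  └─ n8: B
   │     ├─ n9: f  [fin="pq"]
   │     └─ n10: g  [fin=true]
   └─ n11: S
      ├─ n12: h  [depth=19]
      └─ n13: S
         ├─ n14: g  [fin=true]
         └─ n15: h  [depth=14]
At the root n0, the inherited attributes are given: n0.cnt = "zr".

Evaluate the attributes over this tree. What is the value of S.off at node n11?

1. n0.cnt = "zr"  [given at root]
2. n1.fin = false  [terminal]
3. n2.cnt = "zrw"  [S₀.cnt ++ "w"]
4. n3.live = -2  [-2]
5. n3.lim = 22  [len(S₀.cnt) + 19]
6. n4.fin = true  [terminal]
7. n5.cnt = "zr"  ["zr"]
8. n6.fin = "wm"  [terminal]
9. n7.depth = -6  [terminal]
10. n5.off = "nzr"  ["n" ++ S.cnt]
11. n5.val = -7  [-7]
12. n5.sig = false  [h.depth > -6]
13. n8.wid = 22  [(if S.sig then A.lim else A.live) + 24]
14. n9.fin = "pq"  [terminal]
15. n10.fin = true  [terminal]
16. n8.fin = "upq"  ["u" ++ f.fin]
17. n3.mk = 24  [A.live + A.lim + 4]
18. n11.cnt = "qzrw"  ["q" ++ S₀.cnt]
19. n12.depth = 19  [terminal]
20. n13.cnt = "qqzrw"  ["q" ++ S₀.cnt]
21. n14.fin = true  [terminal]
22. n15.depth = 14  [terminal]
23. n13.off = "qqzrwn"  [S.cnt ++ "n"]
24. n13.val = -1  [h.depth - 15]
25. n13.sig = false  [h.depth > 14]
26. n11.off = "nqqzrwn"  ["n" ++ S₁.off]
27. n11.val = 17  [17]
28. n11.sig = false  [S₁.sig == true]
29. n2.off = "zrwx"  [S₀.cnt ++ "x"]
30. n2.val = 15  [A.mk - 9]
31. n2.sig = false  [A.mk == S₁.val]
32. n0.off = "zrwxzr"  [S₁.off ++ S₀.cnt]
33. n0.val = 19  [S₁.val + 4]
34. n0.sig = true  [true]

"nqqzrwn"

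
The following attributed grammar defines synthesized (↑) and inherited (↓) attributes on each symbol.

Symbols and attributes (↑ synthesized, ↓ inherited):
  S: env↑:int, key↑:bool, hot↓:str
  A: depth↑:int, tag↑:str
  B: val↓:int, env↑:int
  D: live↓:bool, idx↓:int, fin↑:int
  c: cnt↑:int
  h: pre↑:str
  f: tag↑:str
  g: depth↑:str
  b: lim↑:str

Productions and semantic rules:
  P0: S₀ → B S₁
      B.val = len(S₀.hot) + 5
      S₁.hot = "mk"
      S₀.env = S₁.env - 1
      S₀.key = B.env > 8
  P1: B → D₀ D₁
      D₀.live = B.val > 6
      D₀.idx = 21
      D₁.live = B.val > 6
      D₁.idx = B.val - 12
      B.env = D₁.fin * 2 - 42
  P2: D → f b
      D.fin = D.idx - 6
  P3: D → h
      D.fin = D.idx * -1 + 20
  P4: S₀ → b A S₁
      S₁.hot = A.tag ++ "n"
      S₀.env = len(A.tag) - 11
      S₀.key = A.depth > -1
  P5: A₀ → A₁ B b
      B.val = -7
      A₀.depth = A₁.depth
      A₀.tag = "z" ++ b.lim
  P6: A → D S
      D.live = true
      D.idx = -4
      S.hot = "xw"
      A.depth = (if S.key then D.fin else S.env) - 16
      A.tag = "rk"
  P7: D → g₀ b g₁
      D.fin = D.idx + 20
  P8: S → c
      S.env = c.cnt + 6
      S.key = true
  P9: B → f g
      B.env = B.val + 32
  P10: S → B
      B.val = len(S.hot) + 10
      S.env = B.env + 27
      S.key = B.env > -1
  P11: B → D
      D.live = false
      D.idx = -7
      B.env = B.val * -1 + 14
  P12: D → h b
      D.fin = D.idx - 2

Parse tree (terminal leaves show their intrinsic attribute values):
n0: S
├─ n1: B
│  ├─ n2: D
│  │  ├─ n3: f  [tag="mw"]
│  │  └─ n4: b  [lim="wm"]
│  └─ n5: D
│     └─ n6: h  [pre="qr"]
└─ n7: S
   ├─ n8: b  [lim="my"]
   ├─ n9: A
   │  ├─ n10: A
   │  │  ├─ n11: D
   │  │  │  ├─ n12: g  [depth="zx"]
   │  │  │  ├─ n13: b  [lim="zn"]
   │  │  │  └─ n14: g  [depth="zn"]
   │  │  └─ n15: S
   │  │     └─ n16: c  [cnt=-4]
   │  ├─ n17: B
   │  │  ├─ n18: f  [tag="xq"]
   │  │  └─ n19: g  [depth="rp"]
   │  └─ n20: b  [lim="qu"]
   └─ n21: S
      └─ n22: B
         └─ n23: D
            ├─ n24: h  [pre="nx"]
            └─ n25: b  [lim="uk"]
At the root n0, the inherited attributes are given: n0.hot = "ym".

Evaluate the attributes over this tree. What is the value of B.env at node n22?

1. n0.hot = "ym"  [given at root]
2. n1.val = 7  [len(S₀.hot) + 5]
3. n2.live = true  [B.val > 6]
4. n2.idx = 21  [21]
5. n3.tag = "mw"  [terminal]
6. n4.lim = "wm"  [terminal]
7. n2.fin = 15  [D.idx - 6]
8. n5.live = true  [B.val > 6]
9. n5.idx = -5  [B.val - 12]
10. n6.pre = "qr"  [terminal]
11. n5.fin = 25  [D.idx * -1 + 20]
12. n1.env = 8  [D₁.fin * 2 - 42]
13. n7.hot = "mk"  ["mk"]
14. n8.lim = "my"  [terminal]
15. n11.live = true  [true]
16. n11.idx = -4  [-4]
17. n12.depth = "zx"  [terminal]
18. n13.lim = "zn"  [terminal]
19. n14.depth = "zn"  [terminal]
20. n11.fin = 16  [D.idx + 20]
21. n15.hot = "xw"  ["xw"]
22. n16.cnt = -4  [terminal]
23. n15.env = 2  [c.cnt + 6]
24. n15.key = true  [true]
25. n10.depth = 0  [(if S.key then D.fin else S.env) - 16]
26. n10.tag = "rk"  ["rk"]
27. n17.val = -7  [-7]
28. n18.tag = "xq"  [terminal]
29. n19.depth = "rp"  [terminal]
30. n17.env = 25  [B.val + 32]
31. n20.lim = "qu"  [terminal]
32. n9.depth = 0  [A₁.depth]
33. n9.tag = "zqu"  ["z" ++ b.lim]
34. n21.hot = "zqun"  [A.tag ++ "n"]
35. n22.val = 14  [len(S.hot) + 10]
36. n23.live = false  [false]
37. n23.idx = -7  [-7]
38. n24.pre = "nx"  [terminal]
39. n25.lim = "uk"  [terminal]
40. n23.fin = -9  [D.idx - 2]
41. n22.env = 0  [B.val * -1 + 14]
42. n21.env = 27  [B.env + 27]
43. n21.key = true  [B.env > -1]
44. n7.env = -8  [len(A.tag) - 11]
45. n7.key = true  [A.depth > -1]
46. n0.env = -9  [S₁.env - 1]
47. n0.key = false  [B.env > 8]

0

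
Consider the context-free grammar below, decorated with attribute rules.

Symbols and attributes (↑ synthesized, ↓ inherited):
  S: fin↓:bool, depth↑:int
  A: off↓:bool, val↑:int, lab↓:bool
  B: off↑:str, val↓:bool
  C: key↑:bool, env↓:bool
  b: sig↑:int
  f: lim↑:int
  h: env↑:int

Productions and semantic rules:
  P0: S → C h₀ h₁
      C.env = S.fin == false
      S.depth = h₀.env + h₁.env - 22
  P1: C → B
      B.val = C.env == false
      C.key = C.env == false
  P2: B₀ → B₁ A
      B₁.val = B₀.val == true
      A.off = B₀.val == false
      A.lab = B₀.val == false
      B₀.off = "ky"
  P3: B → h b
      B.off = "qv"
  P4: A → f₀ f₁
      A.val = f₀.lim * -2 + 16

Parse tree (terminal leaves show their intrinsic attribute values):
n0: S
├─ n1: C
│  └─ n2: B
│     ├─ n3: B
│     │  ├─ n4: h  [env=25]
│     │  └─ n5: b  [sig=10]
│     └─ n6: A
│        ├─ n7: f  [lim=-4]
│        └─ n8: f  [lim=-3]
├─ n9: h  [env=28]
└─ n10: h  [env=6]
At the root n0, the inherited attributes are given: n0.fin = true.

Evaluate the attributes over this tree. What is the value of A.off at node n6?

1. n0.fin = true  [given at root]
2. n1.env = false  [S.fin == false]
3. n2.val = true  [C.env == false]
4. n3.val = true  [B₀.val == true]
5. n4.env = 25  [terminal]
6. n5.sig = 10  [terminal]
7. n3.off = "qv"  ["qv"]
8. n6.off = false  [B₀.val == false]
9. n6.lab = false  [B₀.val == false]
10. n7.lim = -4  [terminal]
11. n8.lim = -3  [terminal]
12. n6.val = 24  [f₀.lim * -2 + 16]
13. n2.off = "ky"  ["ky"]
14. n1.key = true  [C.env == false]
15. n9.env = 28  [terminal]
16. n10.env = 6  [terminal]
17. n0.depth = 12  [h₀.env + h₁.env - 22]

false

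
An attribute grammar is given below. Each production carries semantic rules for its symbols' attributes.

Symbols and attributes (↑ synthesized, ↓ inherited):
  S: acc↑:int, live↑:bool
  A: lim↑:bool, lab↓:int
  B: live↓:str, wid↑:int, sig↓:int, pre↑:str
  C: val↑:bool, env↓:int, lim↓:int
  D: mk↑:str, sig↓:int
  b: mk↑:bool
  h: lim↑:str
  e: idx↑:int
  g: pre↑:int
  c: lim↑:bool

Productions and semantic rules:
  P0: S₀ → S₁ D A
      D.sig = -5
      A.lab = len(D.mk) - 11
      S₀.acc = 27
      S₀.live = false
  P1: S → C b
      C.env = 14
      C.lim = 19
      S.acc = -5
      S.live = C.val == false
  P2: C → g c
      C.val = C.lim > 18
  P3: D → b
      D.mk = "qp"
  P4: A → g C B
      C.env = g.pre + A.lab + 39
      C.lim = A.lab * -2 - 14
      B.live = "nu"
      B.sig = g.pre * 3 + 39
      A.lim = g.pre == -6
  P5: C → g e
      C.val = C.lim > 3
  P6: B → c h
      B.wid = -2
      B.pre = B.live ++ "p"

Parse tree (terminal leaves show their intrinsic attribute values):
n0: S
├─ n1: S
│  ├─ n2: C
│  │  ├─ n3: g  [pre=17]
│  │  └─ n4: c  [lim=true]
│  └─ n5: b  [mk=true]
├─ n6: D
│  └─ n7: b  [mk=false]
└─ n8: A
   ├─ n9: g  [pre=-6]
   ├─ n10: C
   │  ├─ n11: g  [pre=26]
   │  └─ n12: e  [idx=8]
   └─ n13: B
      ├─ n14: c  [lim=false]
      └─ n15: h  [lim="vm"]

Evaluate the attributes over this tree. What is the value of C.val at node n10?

1. n2.env = 14  [14]
2. n2.lim = 19  [19]
3. n3.pre = 17  [terminal]
4. n4.lim = true  [terminal]
5. n2.val = true  [C.lim > 18]
6. n5.mk = true  [terminal]
7. n1.acc = -5  [-5]
8. n1.live = false  [C.val == false]
9. n6.sig = -5  [-5]
10. n7.mk = false  [terminal]
11. n6.mk = "qp"  ["qp"]
12. n8.lab = -9  [len(D.mk) - 11]
13. n9.pre = -6  [terminal]
14. n10.env = 24  [g.pre + A.lab + 39]
15. n10.lim = 4  [A.lab * -2 - 14]
16. n11.pre = 26  [terminal]
17. n12.idx = 8  [terminal]
18. n10.val = true  [C.lim > 3]
19. n13.live = "nu"  ["nu"]
20. n13.sig = 21  [g.pre * 3 + 39]
21. n14.lim = false  [terminal]
22. n15.lim = "vm"  [terminal]
23. n13.wid = -2  [-2]
24. n13.pre = "nup"  [B.live ++ "p"]
25. n8.lim = true  [g.pre == -6]
26. n0.acc = 27  [27]
27. n0.live = false  [false]

true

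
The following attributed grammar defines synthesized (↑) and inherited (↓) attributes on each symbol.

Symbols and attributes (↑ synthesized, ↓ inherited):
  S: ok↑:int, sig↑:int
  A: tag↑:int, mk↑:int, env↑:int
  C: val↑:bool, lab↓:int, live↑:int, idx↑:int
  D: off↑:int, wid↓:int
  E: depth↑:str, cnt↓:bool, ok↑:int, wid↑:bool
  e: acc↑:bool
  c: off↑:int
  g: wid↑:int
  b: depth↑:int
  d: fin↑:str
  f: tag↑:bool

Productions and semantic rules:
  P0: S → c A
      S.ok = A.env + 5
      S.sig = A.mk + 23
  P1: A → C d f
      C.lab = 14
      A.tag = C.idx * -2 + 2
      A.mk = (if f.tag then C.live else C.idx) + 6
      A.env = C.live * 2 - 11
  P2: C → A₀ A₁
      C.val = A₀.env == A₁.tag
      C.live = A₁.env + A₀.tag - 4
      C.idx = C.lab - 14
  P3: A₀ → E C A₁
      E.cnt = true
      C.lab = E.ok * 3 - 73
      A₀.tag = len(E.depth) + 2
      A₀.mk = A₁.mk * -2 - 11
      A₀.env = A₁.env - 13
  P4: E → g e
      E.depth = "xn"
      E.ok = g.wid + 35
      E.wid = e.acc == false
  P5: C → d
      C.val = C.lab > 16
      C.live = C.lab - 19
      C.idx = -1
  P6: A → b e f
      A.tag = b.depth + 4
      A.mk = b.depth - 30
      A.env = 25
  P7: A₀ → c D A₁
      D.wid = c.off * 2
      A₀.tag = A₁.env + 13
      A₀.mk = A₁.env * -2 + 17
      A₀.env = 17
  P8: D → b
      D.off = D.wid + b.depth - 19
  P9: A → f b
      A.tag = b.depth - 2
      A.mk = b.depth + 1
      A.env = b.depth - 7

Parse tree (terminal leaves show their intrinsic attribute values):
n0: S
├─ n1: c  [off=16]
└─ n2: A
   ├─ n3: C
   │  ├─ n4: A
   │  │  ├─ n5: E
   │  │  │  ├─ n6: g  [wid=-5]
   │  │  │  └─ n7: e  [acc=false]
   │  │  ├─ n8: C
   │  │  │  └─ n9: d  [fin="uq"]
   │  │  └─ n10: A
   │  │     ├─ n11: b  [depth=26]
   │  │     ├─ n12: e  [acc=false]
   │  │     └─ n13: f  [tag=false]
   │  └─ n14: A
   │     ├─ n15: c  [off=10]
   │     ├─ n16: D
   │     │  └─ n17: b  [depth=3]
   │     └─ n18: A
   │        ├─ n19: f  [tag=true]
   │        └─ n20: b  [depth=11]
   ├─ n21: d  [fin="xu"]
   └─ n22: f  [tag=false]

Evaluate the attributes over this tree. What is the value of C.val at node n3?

1. n1.off = 16  [terminal]
2. n3.lab = 14  [14]
3. n5.cnt = true  [true]
4. n6.wid = -5  [terminal]
5. n7.acc = false  [terminal]
6. n5.depth = "xn"  ["xn"]
7. n5.ok = 30  [g.wid + 35]
8. n5.wid = true  [e.acc == false]
9. n8.lab = 17  [E.ok * 3 - 73]
10. n9.fin = "uq"  [terminal]
11. n8.val = true  [C.lab > 16]
12. n8.live = -2  [C.lab - 19]
13. n8.idx = -1  [-1]
14. n11.depth = 26  [terminal]
15. n12.acc = false  [terminal]
16. n13.tag = false  [terminal]
17. n10.tag = 30  [b.depth + 4]
18. n10.mk = -4  [b.depth - 30]
19. n10.env = 25  [25]
20. n4.tag = 4  [len(E.depth) + 2]
21. n4.mk = -3  [A₁.mk * -2 - 11]
22. n4.env = 12  [A₁.env - 13]
23. n15.off = 10  [terminal]
24. n16.wid = 20  [c.off * 2]
25. n17.depth = 3  [terminal]
26. n16.off = 4  [D.wid + b.depth - 19]
27. n19.tag = true  [terminal]
28. n20.depth = 11  [terminal]
29. n18.tag = 9  [b.depth - 2]
30. n18.mk = 12  [b.depth + 1]
31. n18.env = 4  [b.depth - 7]
32. n14.tag = 17  [A₁.env + 13]
33. n14.mk = 9  [A₁.env * -2 + 17]
34. n14.env = 17  [17]
35. n3.val = false  [A₀.env == A₁.tag]
36. n3.live = 17  [A₁.env + A₀.tag - 4]
37. n3.idx = 0  [C.lab - 14]
38. n21.fin = "xu"  [terminal]
39. n22.tag = false  [terminal]
40. n2.tag = 2  [C.idx * -2 + 2]
41. n2.mk = 6  [(if f.tag then C.live else C.idx) + 6]
42. n2.env = 23  [C.live * 2 - 11]
43. n0.ok = 28  [A.env + 5]
44. n0.sig = 29  [A.mk + 23]

false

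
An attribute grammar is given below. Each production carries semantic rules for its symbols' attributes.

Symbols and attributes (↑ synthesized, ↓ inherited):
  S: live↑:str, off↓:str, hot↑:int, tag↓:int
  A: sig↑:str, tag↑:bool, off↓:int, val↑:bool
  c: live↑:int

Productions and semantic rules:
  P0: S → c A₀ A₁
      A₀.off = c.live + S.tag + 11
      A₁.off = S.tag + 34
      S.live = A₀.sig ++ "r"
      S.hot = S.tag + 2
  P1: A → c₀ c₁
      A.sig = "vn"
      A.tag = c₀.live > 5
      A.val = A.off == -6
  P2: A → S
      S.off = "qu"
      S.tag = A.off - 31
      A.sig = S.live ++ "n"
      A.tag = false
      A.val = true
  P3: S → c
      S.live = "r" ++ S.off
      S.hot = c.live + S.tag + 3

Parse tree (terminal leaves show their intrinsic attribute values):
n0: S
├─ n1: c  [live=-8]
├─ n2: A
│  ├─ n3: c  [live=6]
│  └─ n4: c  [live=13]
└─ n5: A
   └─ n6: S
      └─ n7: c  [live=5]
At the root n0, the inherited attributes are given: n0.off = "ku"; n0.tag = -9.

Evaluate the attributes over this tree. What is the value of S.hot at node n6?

2

1. n0.off = "ku"  [given at root]
2. n0.tag = -9  [given at root]
3. n1.live = -8  [terminal]
4. n2.off = -6  [c.live + S.tag + 11]
5. n3.live = 6  [terminal]
6. n4.live = 13  [terminal]
7. n2.sig = "vn"  ["vn"]
8. n2.tag = true  [c₀.live > 5]
9. n2.val = true  [A.off == -6]
10. n5.off = 25  [S.tag + 34]
11. n6.off = "qu"  ["qu"]
12. n6.tag = -6  [A.off - 31]
13. n7.live = 5  [terminal]
14. n6.live = "rqu"  ["r" ++ S.off]
15. n6.hot = 2  [c.live + S.tag + 3]
16. n5.sig = "rqun"  [S.live ++ "n"]
17. n5.tag = false  [false]
18. n5.val = true  [true]
19. n0.live = "vnr"  [A₀.sig ++ "r"]
20. n0.hot = -7  [S.tag + 2]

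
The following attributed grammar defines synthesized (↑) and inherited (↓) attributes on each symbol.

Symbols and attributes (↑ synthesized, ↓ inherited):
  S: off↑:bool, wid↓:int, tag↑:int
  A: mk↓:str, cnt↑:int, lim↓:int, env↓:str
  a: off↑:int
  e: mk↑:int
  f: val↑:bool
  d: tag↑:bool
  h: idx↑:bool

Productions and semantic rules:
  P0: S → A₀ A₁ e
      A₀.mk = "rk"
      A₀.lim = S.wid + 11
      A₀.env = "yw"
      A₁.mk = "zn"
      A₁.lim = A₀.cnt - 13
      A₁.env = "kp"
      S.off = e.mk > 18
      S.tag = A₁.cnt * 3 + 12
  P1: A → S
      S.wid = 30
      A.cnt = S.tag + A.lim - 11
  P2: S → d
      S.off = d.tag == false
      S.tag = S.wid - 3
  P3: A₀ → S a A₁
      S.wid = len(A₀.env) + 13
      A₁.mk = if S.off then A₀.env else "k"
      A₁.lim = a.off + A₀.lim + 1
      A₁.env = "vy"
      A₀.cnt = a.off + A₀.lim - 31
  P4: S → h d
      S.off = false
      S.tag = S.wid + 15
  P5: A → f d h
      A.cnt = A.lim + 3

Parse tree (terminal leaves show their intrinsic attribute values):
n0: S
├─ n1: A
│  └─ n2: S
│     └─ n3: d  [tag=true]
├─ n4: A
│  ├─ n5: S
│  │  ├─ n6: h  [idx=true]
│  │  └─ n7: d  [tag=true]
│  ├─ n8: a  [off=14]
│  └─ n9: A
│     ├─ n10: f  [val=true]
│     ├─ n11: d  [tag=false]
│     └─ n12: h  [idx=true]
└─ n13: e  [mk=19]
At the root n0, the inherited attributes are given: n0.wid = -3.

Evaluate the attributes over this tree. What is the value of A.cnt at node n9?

1. n0.wid = -3  [given at root]
2. n1.mk = "rk"  ["rk"]
3. n1.lim = 8  [S.wid + 11]
4. n1.env = "yw"  ["yw"]
5. n2.wid = 30  [30]
6. n3.tag = true  [terminal]
7. n2.off = false  [d.tag == false]
8. n2.tag = 27  [S.wid - 3]
9. n1.cnt = 24  [S.tag + A.lim - 11]
10. n4.mk = "zn"  ["zn"]
11. n4.lim = 11  [A₀.cnt - 13]
12. n4.env = "kp"  ["kp"]
13. n5.wid = 15  [len(A₀.env) + 13]
14. n6.idx = true  [terminal]
15. n7.tag = true  [terminal]
16. n5.off = false  [false]
17. n5.tag = 30  [S.wid + 15]
18. n8.off = 14  [terminal]
19. n9.mk = "k"  [if S.off then A₀.env else "k"]
20. n9.lim = 26  [a.off + A₀.lim + 1]
21. n9.env = "vy"  ["vy"]
22. n10.val = true  [terminal]
23. n11.tag = false  [terminal]
24. n12.idx = true  [terminal]
25. n9.cnt = 29  [A.lim + 3]
26. n4.cnt = -6  [a.off + A₀.lim - 31]
27. n13.mk = 19  [terminal]
28. n0.off = true  [e.mk > 18]
29. n0.tag = -6  [A₁.cnt * 3 + 12]

29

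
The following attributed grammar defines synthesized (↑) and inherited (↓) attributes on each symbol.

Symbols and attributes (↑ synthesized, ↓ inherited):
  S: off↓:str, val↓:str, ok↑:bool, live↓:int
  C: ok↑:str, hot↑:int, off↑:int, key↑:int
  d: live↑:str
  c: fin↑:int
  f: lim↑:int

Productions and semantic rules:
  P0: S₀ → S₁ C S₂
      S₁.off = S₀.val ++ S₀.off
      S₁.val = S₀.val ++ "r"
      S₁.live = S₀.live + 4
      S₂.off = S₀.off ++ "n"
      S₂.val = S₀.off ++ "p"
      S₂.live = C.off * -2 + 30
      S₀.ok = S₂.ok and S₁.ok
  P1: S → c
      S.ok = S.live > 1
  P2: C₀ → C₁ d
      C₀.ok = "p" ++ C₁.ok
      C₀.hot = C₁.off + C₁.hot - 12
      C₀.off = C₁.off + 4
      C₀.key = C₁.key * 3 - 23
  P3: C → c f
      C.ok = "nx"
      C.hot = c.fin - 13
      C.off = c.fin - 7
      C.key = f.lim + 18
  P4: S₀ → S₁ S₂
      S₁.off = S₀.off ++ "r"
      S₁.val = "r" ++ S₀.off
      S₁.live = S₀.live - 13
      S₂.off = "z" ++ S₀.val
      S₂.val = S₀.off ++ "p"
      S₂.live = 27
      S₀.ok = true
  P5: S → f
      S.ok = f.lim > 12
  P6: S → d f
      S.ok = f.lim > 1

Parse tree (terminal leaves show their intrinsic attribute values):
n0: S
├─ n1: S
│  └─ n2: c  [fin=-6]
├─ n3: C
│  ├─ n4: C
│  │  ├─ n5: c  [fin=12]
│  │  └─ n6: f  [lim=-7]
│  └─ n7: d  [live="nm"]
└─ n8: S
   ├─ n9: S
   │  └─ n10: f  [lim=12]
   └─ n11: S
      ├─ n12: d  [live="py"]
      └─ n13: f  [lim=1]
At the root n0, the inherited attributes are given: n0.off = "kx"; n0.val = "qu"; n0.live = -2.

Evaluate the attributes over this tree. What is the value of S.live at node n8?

12

1. n0.off = "kx"  [given at root]
2. n0.val = "qu"  [given at root]
3. n0.live = -2  [given at root]
4. n1.off = "qukx"  [S₀.val ++ S₀.off]
5. n1.val = "qur"  [S₀.val ++ "r"]
6. n1.live = 2  [S₀.live + 4]
7. n2.fin = -6  [terminal]
8. n1.ok = true  [S.live > 1]
9. n5.fin = 12  [terminal]
10. n6.lim = -7  [terminal]
11. n4.ok = "nx"  ["nx"]
12. n4.hot = -1  [c.fin - 13]
13. n4.off = 5  [c.fin - 7]
14. n4.key = 11  [f.lim + 18]
15. n7.live = "nm"  [terminal]
16. n3.ok = "pnx"  ["p" ++ C₁.ok]
17. n3.hot = -8  [C₁.off + C₁.hot - 12]
18. n3.off = 9  [C₁.off + 4]
19. n3.key = 10  [C₁.key * 3 - 23]
20. n8.off = "kxn"  [S₀.off ++ "n"]
21. n8.val = "kxp"  [S₀.off ++ "p"]
22. n8.live = 12  [C.off * -2 + 30]
23. n9.off = "kxnr"  [S₀.off ++ "r"]
24. n9.val = "rkxn"  ["r" ++ S₀.off]
25. n9.live = -1  [S₀.live - 13]
26. n10.lim = 12  [terminal]
27. n9.ok = false  [f.lim > 12]
28. n11.off = "zkxp"  ["z" ++ S₀.val]
29. n11.val = "kxnp"  [S₀.off ++ "p"]
30. n11.live = 27  [27]
31. n12.live = "py"  [terminal]
32. n13.lim = 1  [terminal]
33. n11.ok = false  [f.lim > 1]
34. n8.ok = true  [true]
35. n0.ok = true  [S₂.ok and S₁.ok]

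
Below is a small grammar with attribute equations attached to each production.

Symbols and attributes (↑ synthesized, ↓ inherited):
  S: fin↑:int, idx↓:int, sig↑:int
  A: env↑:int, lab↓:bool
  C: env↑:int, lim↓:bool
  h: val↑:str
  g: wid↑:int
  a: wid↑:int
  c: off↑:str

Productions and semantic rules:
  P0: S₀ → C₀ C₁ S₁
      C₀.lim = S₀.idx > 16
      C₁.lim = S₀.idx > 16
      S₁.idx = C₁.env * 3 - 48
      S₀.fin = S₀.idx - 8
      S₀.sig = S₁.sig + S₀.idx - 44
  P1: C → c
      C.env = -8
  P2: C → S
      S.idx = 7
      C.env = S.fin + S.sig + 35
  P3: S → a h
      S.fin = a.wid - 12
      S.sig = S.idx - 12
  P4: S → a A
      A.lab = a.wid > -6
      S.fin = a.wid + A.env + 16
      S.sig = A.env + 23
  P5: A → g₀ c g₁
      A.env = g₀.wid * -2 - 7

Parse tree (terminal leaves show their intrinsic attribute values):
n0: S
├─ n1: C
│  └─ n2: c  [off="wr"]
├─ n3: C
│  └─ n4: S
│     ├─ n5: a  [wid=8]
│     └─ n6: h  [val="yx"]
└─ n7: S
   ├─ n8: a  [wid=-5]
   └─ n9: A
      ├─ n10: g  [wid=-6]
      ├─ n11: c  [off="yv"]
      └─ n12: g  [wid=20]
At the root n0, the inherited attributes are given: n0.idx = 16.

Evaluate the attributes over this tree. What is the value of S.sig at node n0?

1. n0.idx = 16  [given at root]
2. n1.lim = false  [S₀.idx > 16]
3. n2.off = "wr"  [terminal]
4. n1.env = -8  [-8]
5. n3.lim = false  [S₀.idx > 16]
6. n4.idx = 7  [7]
7. n5.wid = 8  [terminal]
8. n6.val = "yx"  [terminal]
9. n4.fin = -4  [a.wid - 12]
10. n4.sig = -5  [S.idx - 12]
11. n3.env = 26  [S.fin + S.sig + 35]
12. n7.idx = 30  [C₁.env * 3 - 48]
13. n8.wid = -5  [terminal]
14. n9.lab = true  [a.wid > -6]
15. n10.wid = -6  [terminal]
16. n11.off = "yv"  [terminal]
17. n12.wid = 20  [terminal]
18. n9.env = 5  [g₀.wid * -2 - 7]
19. n7.fin = 16  [a.wid + A.env + 16]
20. n7.sig = 28  [A.env + 23]
21. n0.fin = 8  [S₀.idx - 8]
22. n0.sig = 0  [S₁.sig + S₀.idx - 44]

0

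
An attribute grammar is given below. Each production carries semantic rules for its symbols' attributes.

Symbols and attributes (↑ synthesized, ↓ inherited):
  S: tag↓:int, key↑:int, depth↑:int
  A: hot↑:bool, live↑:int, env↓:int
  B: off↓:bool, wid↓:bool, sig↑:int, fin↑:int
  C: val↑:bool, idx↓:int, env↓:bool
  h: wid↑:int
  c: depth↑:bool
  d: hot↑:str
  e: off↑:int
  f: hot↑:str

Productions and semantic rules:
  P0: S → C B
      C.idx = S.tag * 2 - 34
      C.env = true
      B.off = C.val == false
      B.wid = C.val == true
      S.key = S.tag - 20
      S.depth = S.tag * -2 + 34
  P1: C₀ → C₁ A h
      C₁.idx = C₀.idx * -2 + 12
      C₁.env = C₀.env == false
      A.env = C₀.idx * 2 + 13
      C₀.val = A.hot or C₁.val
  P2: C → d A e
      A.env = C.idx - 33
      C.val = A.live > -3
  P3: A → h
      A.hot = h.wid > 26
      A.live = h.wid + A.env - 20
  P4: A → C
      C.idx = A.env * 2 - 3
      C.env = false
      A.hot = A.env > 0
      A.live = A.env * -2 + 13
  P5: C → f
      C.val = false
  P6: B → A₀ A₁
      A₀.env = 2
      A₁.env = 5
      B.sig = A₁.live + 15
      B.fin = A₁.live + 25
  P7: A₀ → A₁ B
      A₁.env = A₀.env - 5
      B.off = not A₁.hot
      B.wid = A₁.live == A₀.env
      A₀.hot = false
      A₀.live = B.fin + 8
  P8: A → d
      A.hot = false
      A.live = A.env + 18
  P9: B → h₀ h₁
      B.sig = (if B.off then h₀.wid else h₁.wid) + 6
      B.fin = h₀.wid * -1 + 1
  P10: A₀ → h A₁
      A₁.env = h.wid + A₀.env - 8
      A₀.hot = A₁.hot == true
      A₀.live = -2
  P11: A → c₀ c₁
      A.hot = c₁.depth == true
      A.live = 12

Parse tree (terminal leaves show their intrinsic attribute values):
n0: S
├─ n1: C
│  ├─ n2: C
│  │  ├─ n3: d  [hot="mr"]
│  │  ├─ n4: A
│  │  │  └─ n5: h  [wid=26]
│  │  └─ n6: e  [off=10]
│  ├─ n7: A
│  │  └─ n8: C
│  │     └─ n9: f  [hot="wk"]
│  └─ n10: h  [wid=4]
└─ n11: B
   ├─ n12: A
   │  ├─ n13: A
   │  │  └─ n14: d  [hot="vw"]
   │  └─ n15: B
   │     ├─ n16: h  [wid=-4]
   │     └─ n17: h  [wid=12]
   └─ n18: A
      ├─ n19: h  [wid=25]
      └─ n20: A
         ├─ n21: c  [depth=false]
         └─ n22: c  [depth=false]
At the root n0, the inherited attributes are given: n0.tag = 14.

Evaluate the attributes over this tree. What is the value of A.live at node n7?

11

1. n0.tag = 14  [given at root]
2. n1.idx = -6  [S.tag * 2 - 34]
3. n1.env = true  [true]
4. n2.idx = 24  [C₀.idx * -2 + 12]
5. n2.env = false  [C₀.env == false]
6. n3.hot = "mr"  [terminal]
7. n4.env = -9  [C.idx - 33]
8. n5.wid = 26  [terminal]
9. n4.hot = false  [h.wid > 26]
10. n4.live = -3  [h.wid + A.env - 20]
11. n6.off = 10  [terminal]
12. n2.val = false  [A.live > -3]
13. n7.env = 1  [C₀.idx * 2 + 13]
14. n8.idx = -1  [A.env * 2 - 3]
15. n8.env = false  [false]
16. n9.hot = "wk"  [terminal]
17. n8.val = false  [false]
18. n7.hot = true  [A.env > 0]
19. n7.live = 11  [A.env * -2 + 13]
20. n10.wid = 4  [terminal]
21. n1.val = true  [A.hot or C₁.val]
22. n11.off = false  [C.val == false]
23. n11.wid = true  [C.val == true]
24. n12.env = 2  [2]
25. n13.env = -3  [A₀.env - 5]
26. n14.hot = "vw"  [terminal]
27. n13.hot = false  [false]
28. n13.live = 15  [A.env + 18]
29. n15.off = true  [not A₁.hot]
30. n15.wid = false  [A₁.live == A₀.env]
31. n16.wid = -4  [terminal]
32. n17.wid = 12  [terminal]
33. n15.sig = 2  [(if B.off then h₀.wid else h₁.wid) + 6]
34. n15.fin = 5  [h₀.wid * -1 + 1]
35. n12.hot = false  [false]
36. n12.live = 13  [B.fin + 8]
37. n18.env = 5  [5]
38. n19.wid = 25  [terminal]
39. n20.env = 22  [h.wid + A₀.env - 8]
40. n21.depth = false  [terminal]
41. n22.depth = false  [terminal]
42. n20.hot = false  [c₁.depth == true]
43. n20.live = 12  [12]
44. n18.hot = false  [A₁.hot == true]
45. n18.live = -2  [-2]
46. n11.sig = 13  [A₁.live + 15]
47. n11.fin = 23  [A₁.live + 25]
48. n0.key = -6  [S.tag - 20]
49. n0.depth = 6  [S.tag * -2 + 34]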